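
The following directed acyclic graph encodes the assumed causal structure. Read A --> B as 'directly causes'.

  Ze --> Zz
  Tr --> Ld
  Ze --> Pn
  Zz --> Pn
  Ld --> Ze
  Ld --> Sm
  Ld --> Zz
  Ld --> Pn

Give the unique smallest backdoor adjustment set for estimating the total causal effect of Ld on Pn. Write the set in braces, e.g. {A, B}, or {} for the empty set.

{}

Variables eligible for adjustment (non-descendants of Ld, excluding Ld and Pn): {Tr}.
Backdoor paths from Ld to Pn:
  (none)
With no backdoor paths the empty set already satisfies the criterion, and it is trivially minimal.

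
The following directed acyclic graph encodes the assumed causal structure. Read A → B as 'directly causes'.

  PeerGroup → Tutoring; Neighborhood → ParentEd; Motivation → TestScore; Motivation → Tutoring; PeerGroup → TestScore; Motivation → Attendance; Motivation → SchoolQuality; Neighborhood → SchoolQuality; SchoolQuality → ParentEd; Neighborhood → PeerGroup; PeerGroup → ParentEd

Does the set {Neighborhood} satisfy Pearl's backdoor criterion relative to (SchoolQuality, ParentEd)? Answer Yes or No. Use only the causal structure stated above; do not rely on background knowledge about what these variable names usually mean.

Backdoor paths from SchoolQuality to ParentEd (paths whose first edge points into SchoolQuality):
  P1: SchoolQuality <- Motivation -> TestScore <- PeerGroup <- Neighborhood -> ParentEd
  P2: SchoolQuality <- Motivation -> TestScore <- PeerGroup -> ParentEd
  P3: SchoolQuality <- Motivation -> Tutoring <- PeerGroup <- Neighborhood -> ParentEd
  P4: SchoolQuality <- Motivation -> Tutoring <- PeerGroup -> ParentEd
  P5: SchoolQuality <- Neighborhood -> PeerGroup -> ParentEd
  P6: SchoolQuality <- Neighborhood -> ParentEd
Condition 1 (no descendant of SchoolQuality in the set): holds — descendants of SchoolQuality are {ParentEd}; none are in {Neighborhood}.
Condition 2 (every backdoor path blocked by {Neighborhood}):
  P1: blocked at collider TestScore (neither it nor any descendant is in the conditioning set).
  P2: blocked at collider TestScore (neither it nor any descendant is in the conditioning set).
  P3: blocked at collider Tutoring (neither it nor any descendant is in the conditioning set).
  P4: blocked at collider Tutoring (neither it nor any descendant is in the conditioning set).
  P5: blocked at fork node Neighborhood ∈ conditioning set.
  P6: blocked at fork node Neighborhood ∈ conditioning set.
{Neighborhood} satisfies the backdoor criterion.

Yes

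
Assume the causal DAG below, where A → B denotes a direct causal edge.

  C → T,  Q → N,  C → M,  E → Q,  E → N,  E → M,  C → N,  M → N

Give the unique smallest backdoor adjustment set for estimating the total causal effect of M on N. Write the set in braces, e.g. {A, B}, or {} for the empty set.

Variables eligible for adjustment (non-descendants of M, excluding M and N): {C, E, Q, T}.
Backdoor paths from M to N:
  P1: M <- C -> N
  P2: M <- E -> Q -> N
  P3: M <- E -> N
The empty set is not sufficient: P1 (M <- C -> N) has no collider blocking it and no conditioned non-collider, so it is open.
Try {C, E}:
  P1: blocked at fork node C ∈ conditioning set.
  P2: blocked at fork node E ∈ conditioning set.
  P3: blocked at fork node E ∈ conditioning set.
{C, E} contains no descendant of M and blocks every backdoor path.
Every element of {C, E} is needed (dropping C leaves P1 open; dropping E leaves P2 open), so no proper subset is valid.
Among all size-2 subsets of the eligible variables, only {C, E} blocks every backdoor path, so it is the unique smallest valid adjustment set.

{C, E}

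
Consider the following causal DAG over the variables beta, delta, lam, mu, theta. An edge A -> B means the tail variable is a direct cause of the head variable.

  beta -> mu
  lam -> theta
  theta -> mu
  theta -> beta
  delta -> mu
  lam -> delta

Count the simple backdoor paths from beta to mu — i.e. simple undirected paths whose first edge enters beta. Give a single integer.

A backdoor path from beta to mu is any simple undirected path whose first edge points into beta (i.e. leaves beta via a parent).
Parents of beta: {theta}.
Enumerating:
  P1: beta <- theta <- lam -> delta -> mu
  P2: beta <- theta -> mu
That exhausts the simple backdoor paths. Count: 2.

2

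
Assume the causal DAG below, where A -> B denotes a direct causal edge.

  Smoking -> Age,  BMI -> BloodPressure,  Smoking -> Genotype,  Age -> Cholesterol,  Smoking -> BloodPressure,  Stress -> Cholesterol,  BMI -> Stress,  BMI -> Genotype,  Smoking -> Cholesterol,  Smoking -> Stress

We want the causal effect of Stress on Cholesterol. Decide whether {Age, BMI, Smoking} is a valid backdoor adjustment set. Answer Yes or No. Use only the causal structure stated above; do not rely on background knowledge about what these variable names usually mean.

Backdoor paths from Stress to Cholesterol (paths whose first edge points into Stress):
  P1: Stress <- Smoking -> Age -> Cholesterol
  P2: Stress <- Smoking -> Cholesterol
  P3: Stress <- BMI -> Genotype <- Smoking -> Age -> Cholesterol
  P4: Stress <- BMI -> Genotype <- Smoking -> Cholesterol
  P5: Stress <- BMI -> BloodPressure <- Smoking -> Age -> Cholesterol
  P6: Stress <- BMI -> BloodPressure <- Smoking -> Cholesterol
Condition 1 (no descendant of Stress in the set): holds — descendants of Stress are {Cholesterol}; none are in {Age, BMI, Smoking}.
Condition 2 (every backdoor path blocked by {Age, BMI, Smoking}):
  P1: blocked at fork node Smoking ∈ conditioning set.
  P2: blocked at fork node Smoking ∈ conditioning set.
  P3: blocked at fork node BMI ∈ conditioning set.
  P4: blocked at fork node BMI ∈ conditioning set.
  P5: blocked at fork node BMI ∈ conditioning set.
  P6: blocked at fork node BMI ∈ conditioning set.
{Age, BMI, Smoking} satisfies the backdoor criterion.

Yes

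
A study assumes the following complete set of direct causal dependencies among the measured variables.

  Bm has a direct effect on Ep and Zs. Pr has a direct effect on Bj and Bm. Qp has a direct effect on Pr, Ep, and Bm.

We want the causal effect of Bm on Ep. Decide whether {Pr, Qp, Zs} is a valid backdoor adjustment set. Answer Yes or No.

No

Backdoor paths from Bm to Ep (paths whose first edge points into Bm):
  P1: Bm <- Qp -> Ep
  P2: Bm <- Pr <- Qp -> Ep
Condition 1 (no descendant of Bm in the set): FAILS — Zs is a descendant of Bm.
Condition 2 (every backdoor path blocked by {Pr, Qp, Zs}):
  P1: blocked at fork node Qp ∈ conditioning set.
  P2: blocked at chain node Pr ∈ conditioning set.
{Pr, Qp, Zs} does not satisfy the backdoor criterion.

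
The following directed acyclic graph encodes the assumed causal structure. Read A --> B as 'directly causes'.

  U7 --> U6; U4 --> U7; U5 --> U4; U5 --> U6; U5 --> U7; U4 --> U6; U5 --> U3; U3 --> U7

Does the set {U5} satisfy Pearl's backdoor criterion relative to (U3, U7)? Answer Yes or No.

Yes

Backdoor paths from U3 to U7 (paths whose first edge points into U3):
  P1: U3 <- U5 -> U4 -> U7
  P2: U3 <- U5 -> U4 -> U6 <- U7
  P3: U3 <- U5 -> U7
  P4: U3 <- U5 -> U6 <- U4 -> U7
  P5: U3 <- U5 -> U6 <- U7
Condition 1 (no descendant of U3 in the set): holds — descendants of U3 are {U6, U7}; none are in {U5}.
Condition 2 (every backdoor path blocked by {U5}):
  P1: blocked at fork node U5 ∈ conditioning set.
  P2: blocked at fork node U5 ∈ conditioning set.
  P3: blocked at fork node U5 ∈ conditioning set.
  P4: blocked at fork node U5 ∈ conditioning set.
  P5: blocked at fork node U5 ∈ conditioning set.
{U5} satisfies the backdoor criterion.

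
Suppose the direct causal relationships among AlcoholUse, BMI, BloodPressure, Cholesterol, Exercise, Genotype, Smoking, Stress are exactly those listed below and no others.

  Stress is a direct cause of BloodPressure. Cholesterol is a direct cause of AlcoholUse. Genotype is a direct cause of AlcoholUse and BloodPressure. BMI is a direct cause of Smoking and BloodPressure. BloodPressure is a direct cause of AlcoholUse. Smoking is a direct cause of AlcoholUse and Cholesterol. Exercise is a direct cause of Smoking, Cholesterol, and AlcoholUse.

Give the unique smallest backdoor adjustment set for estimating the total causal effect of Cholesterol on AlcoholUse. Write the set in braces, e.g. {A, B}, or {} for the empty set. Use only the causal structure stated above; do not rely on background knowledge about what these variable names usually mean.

Variables eligible for adjustment (non-descendants of Cholesterol, excluding Cholesterol and AlcoholUse): {BMI, BloodPressure, Exercise, Genotype, Smoking, Stress}.
Backdoor paths from Cholesterol to AlcoholUse:
  P1: Cholesterol <- Exercise -> Smoking <- BMI -> BloodPressure <- Genotype -> AlcoholUse
  P2: Cholesterol <- Exercise -> Smoking <- BMI -> BloodPressure -> AlcoholUse
  P3: Cholesterol <- Exercise -> Smoking -> AlcoholUse
  P4: Cholesterol <- Exercise -> AlcoholUse
  P5: Cholesterol <- Smoking <- Exercise -> AlcoholUse
  P6: Cholesterol <- Smoking <- BMI -> BloodPressure <- Genotype -> AlcoholUse
  P7: Cholesterol <- Smoking <- BMI -> BloodPressure -> AlcoholUse
  P8: Cholesterol <- Smoking -> AlcoholUse
The empty set is not sufficient: P3 (Cholesterol <- Exercise -> Smoking -> AlcoholUse) has no collider blocking it and no conditioned non-collider, so it is open.
Try {Exercise, Smoking}:
  P1: blocked at fork node Exercise ∈ conditioning set.
  P2: blocked at fork node Exercise ∈ conditioning set.
  P3: blocked at fork node Exercise ∈ conditioning set.
  P4: blocked at fork node Exercise ∈ conditioning set.
  P5: blocked at chain node Smoking ∈ conditioning set.
  P6: blocked at chain node Smoking ∈ conditioning set.
  P7: blocked at chain node Smoking ∈ conditioning set.
  P8: blocked at fork node Smoking ∈ conditioning set.
{Exercise, Smoking} contains no descendant of Cholesterol and blocks every backdoor path.
Every element of {Exercise, Smoking} is needed (dropping Exercise leaves P2 open; dropping Smoking leaves P7 open), so no proper subset is valid.
Among all size-2 subsets of the eligible variables, only {Exercise, Smoking} blocks every backdoor path, so it is the unique smallest valid adjustment set.

{Exercise, Smoking}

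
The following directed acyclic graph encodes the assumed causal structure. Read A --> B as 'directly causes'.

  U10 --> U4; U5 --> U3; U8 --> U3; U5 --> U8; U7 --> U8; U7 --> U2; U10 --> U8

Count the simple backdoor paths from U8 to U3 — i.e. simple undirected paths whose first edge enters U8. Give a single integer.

1

A backdoor path from U8 to U3 is any simple undirected path whose first edge points into U8 (i.e. leaves U8 via a parent).
Parents of U8: {U10, U5, U7}.
Enumerating:
  P1: U8 <- U5 -> U3
That exhausts the simple backdoor paths. Count: 1.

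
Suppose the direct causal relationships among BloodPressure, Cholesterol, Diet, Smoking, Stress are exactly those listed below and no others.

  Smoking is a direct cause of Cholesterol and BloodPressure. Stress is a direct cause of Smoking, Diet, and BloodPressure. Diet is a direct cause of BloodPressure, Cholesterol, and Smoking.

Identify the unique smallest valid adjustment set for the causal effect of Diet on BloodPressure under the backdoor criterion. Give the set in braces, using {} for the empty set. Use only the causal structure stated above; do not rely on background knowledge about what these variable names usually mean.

Variables eligible for adjustment (non-descendants of Diet, excluding Diet and BloodPressure): {Stress}.
Backdoor paths from Diet to BloodPressure:
  P1: Diet <- Stress -> Smoking -> BloodPressure
  P2: Diet <- Stress -> BloodPressure
The empty set is not sufficient: P1 (Diet <- Stress -> Smoking -> BloodPressure) has no collider blocking it and no conditioned non-collider, so it is open.
Try {Stress}:
  P1: blocked at fork node Stress ∈ conditioning set.
  P2: blocked at fork node Stress ∈ conditioning set.
{Stress} contains no descendant of Diet and blocks every backdoor path.
{Stress} is the unique smallest valid adjustment set.

{Stress}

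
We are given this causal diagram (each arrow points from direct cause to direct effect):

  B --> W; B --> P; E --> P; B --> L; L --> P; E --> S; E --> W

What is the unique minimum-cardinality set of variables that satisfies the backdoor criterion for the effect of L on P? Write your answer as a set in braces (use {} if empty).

Variables eligible for adjustment (non-descendants of L, excluding L and P): {B, E, S, W}.
Backdoor paths from L to P:
  P1: L <- B -> W <- E -> P
  P2: L <- B -> P
The empty set is not sufficient: P2 (L <- B -> P) has no collider blocking it and no conditioned non-collider, so it is open.
Try {B}:
  P1: blocked at fork node B ∈ conditioning set.
  P2: blocked at fork node B ∈ conditioning set.
{B} contains no descendant of L and blocks every backdoor path.
No other singleton works — e.g. {E} leaves P2 open — so {B} is the unique smallest valid adjustment set.

{B}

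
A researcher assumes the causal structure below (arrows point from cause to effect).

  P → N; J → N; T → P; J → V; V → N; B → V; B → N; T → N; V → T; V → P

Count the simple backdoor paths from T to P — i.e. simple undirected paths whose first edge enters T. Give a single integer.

A backdoor path from T to P is any simple undirected path whose first edge points into T (i.e. leaves T via a parent).
Parents of T: {V}.
Enumerating:
  P1: T <- V <- J -> N <- P
  P2: T <- V <- B -> N <- P
  P3: T <- V -> P
  P4: T <- V -> N <- P
That exhausts the simple backdoor paths. Count: 4.

4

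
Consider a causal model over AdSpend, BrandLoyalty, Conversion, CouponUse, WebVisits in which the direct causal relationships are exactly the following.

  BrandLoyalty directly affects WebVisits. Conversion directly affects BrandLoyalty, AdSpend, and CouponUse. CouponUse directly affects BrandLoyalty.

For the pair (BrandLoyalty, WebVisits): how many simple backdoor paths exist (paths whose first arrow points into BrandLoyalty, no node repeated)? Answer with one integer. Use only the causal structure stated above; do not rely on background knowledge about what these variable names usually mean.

A backdoor path from BrandLoyalty to WebVisits is any simple undirected path whose first edge points into BrandLoyalty (i.e. leaves BrandLoyalty via a parent).
Parents of BrandLoyalty: {Conversion, CouponUse}.
No simple path from any parent of BrandLoyalty reaches WebVisits without revisiting BrandLoyalty, so there are no backdoor paths.

0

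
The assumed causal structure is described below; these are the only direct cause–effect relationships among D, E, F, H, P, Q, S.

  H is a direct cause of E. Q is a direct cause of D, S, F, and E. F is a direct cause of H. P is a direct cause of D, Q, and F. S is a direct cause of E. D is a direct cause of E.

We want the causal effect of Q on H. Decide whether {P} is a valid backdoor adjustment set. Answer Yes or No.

Yes

Backdoor paths from Q to H (paths whose first edge points into Q):
  P1: Q <- P -> D -> E <- H
  P2: Q <- P -> F -> H
Condition 1 (no descendant of Q in the set): holds — descendants of Q are {D, E, F, H, S}; none are in {P}.
Condition 2 (every backdoor path blocked by {P}):
  P1: blocked at fork node P ∈ conditioning set.
  P2: blocked at fork node P ∈ conditioning set.
{P} satisfies the backdoor criterion.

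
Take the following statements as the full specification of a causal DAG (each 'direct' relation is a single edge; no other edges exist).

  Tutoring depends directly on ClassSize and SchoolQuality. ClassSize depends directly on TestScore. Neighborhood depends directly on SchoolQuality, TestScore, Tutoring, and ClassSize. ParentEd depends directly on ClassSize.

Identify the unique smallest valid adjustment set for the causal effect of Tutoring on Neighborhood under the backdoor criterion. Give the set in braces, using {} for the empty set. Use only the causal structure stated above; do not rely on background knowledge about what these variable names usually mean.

{ClassSize, SchoolQuality}

Variables eligible for adjustment (non-descendants of Tutoring, excluding Tutoring and Neighborhood): {ClassSize, ParentEd, SchoolQuality, TestScore}.
Backdoor paths from Tutoring to Neighborhood:
  P1: Tutoring <- SchoolQuality -> Neighborhood
  P2: Tutoring <- ClassSize <- TestScore -> Neighborhood
  P3: Tutoring <- ClassSize -> Neighborhood
The empty set is not sufficient: P1 (Tutoring <- SchoolQuality -> Neighborhood) has no collider blocking it and no conditioned non-collider, so it is open.
Try {ClassSize, SchoolQuality}:
  P1: blocked at fork node SchoolQuality ∈ conditioning set.
  P2: blocked at chain node ClassSize ∈ conditioning set.
  P3: blocked at fork node ClassSize ∈ conditioning set.
{ClassSize, SchoolQuality} contains no descendant of Tutoring and blocks every backdoor path.
Every element of {ClassSize, SchoolQuality} is needed (dropping ClassSize leaves P2 open; dropping SchoolQuality leaves P1 open), so no proper subset is valid.
Among all size-2 subsets of the eligible variables, only {ClassSize, SchoolQuality} blocks every backdoor path, so it is the unique smallest valid adjustment set.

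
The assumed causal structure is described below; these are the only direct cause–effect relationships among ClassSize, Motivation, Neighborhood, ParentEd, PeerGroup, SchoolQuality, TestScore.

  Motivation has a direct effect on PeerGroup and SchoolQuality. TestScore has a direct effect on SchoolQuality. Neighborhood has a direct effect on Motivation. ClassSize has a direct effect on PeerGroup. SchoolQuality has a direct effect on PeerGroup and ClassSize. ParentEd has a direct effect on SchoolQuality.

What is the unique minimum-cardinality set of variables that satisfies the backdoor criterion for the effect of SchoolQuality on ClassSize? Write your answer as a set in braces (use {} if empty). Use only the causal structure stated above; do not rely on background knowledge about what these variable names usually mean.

{}

Variables eligible for adjustment (non-descendants of SchoolQuality, excluding SchoolQuality and ClassSize): {Motivation, Neighborhood, ParentEd, TestScore}.
Backdoor paths from SchoolQuality to ClassSize:
  P1: SchoolQuality <- Motivation -> PeerGroup <- ClassSize
Each backdoor path contains an unconditioned collider, so every path is already blocked with the empty conditioning set:
  P1: blocked at collider PeerGroup (neither it nor any descendant is in the conditioning set).
The empty set is therefore the unique smallest valid set.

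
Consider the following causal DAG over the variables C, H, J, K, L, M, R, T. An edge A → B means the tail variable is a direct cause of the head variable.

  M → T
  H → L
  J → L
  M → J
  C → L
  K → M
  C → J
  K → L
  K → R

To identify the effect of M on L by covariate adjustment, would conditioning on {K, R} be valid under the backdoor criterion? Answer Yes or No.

Backdoor paths from M to L (paths whose first edge points into M):
  P1: M <- K -> L
Condition 1 (no descendant of M in the set): holds — descendants of M are {J, L, T}; none are in {K, R}.
Condition 2 (every backdoor path blocked by {K, R}):
  P1: blocked at fork node K ∈ conditioning set.
{K, R} satisfies the backdoor criterion.

Yes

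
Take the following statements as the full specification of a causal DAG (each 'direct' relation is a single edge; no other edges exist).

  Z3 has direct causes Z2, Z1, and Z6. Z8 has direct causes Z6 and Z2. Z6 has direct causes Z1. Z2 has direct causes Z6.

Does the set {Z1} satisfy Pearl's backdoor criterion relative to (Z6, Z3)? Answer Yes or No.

Backdoor paths from Z6 to Z3 (paths whose first edge points into Z6):
  P1: Z6 <- Z1 -> Z3
Condition 1 (no descendant of Z6 in the set): holds — descendants of Z6 are {Z2, Z3, Z8}; none are in {Z1}.
Condition 2 (every backdoor path blocked by {Z1}):
  P1: blocked at fork node Z1 ∈ conditioning set.
{Z1} satisfies the backdoor criterion.

Yes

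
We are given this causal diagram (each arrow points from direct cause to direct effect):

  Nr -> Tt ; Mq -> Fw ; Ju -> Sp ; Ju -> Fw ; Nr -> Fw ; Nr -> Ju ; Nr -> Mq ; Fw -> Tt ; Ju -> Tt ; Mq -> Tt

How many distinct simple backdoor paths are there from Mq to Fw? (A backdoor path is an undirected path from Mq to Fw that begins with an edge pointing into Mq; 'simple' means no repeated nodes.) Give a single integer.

5

A backdoor path from Mq to Fw is any simple undirected path whose first edge points into Mq (i.e. leaves Mq via a parent).
Parents of Mq: {Nr}.
Enumerating:
  P1: Mq <- Nr -> Ju -> Fw
  P2: Mq <- Nr -> Ju -> Tt <- Fw
  P3: Mq <- Nr -> Fw
  P4: Mq <- Nr -> Tt <- Ju -> Fw
  P5: Mq <- Nr -> Tt <- Fw
That exhausts the simple backdoor paths. Count: 5.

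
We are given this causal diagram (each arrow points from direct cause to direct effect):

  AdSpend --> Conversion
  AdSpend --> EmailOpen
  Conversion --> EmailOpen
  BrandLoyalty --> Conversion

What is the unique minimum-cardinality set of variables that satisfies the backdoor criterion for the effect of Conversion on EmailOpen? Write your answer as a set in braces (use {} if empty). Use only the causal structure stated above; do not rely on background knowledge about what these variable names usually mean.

{AdSpend}

Variables eligible for adjustment (non-descendants of Conversion, excluding Conversion and EmailOpen): {AdSpend, BrandLoyalty}.
Backdoor paths from Conversion to EmailOpen:
  P1: Conversion <- AdSpend -> EmailOpen
The empty set is not sufficient: P1 (Conversion <- AdSpend -> EmailOpen) has no collider blocking it and no conditioned non-collider, so it is open.
Try {AdSpend}:
  P1: blocked at fork node AdSpend ∈ conditioning set.
{AdSpend} contains no descendant of Conversion and blocks every backdoor path.
No other singleton works — e.g. {BrandLoyalty} leaves P1 open — so {AdSpend} is the unique smallest valid adjustment set.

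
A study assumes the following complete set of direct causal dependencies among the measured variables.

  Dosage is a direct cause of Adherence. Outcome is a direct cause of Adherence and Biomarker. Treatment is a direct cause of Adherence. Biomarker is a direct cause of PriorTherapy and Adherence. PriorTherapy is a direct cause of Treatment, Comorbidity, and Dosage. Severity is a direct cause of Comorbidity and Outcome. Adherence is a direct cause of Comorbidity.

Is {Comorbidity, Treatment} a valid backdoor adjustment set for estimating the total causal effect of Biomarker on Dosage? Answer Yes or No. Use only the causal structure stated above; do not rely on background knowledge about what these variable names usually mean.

No

Backdoor paths from Biomarker to Dosage (paths whose first edge points into Biomarker):
  P1: Biomarker <- Outcome <- Severity -> Comorbidity <- PriorTherapy -> Dosage
  P2: Biomarker <- Outcome <- Severity -> Comorbidity <- PriorTherapy -> Treatment -> Adherence <- Dosage
  P3: Biomarker <- Outcome <- Severity -> Comorbidity <- Adherence <- Dosage
  P4: Biomarker <- Outcome <- Severity -> Comorbidity <- Adherence <- Treatment <- PriorTherapy -> Dosage
  P5: Biomarker <- Outcome -> Adherence <- Dosage
  P6: Biomarker <- Outcome -> Adherence <- Treatment <- PriorTherapy -> Dosage
  P7: Biomarker <- Outcome -> Adherence -> Comorbidity <- PriorTherapy -> Dosage
Condition 1 (no descendant of Biomarker in the set): FAILS — Comorbidity and Treatment are descendants of Biomarker.
Condition 2 (every backdoor path blocked by {Comorbidity, Treatment}):
  P1: open — collider(s) Comorbidity are conditioned on (or have a conditioned descendant) and no non-collider on the path is in the set.
  P2: blocked at chain node Treatment ∈ conditioning set.
  P3: open — collider(s) Comorbidity are conditioned on (or have a conditioned descendant) and no non-collider on the path is in the set.
  P4: blocked at chain node Treatment ∈ conditioning set.
  P5: open — collider(s) Adherence are conditioned on (or have a conditioned descendant) and no non-collider on the path is in the set.
  P6: blocked at chain node Treatment ∈ conditioning set.
  P7: open — collider(s) Comorbidity are conditioned on (or have a conditioned descendant) and no non-collider on the path is in the set.
{Comorbidity, Treatment} does not satisfy the backdoor criterion.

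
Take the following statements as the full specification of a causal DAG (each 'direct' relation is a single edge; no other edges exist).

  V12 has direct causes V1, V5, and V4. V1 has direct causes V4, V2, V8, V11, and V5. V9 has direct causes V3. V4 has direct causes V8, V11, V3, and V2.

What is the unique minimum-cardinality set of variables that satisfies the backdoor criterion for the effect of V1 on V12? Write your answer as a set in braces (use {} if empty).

{V4, V5}

Variables eligible for adjustment (non-descendants of V1, excluding V1 and V12): {V11, V2, V3, V4, V5, V8, V9}.
Backdoor paths from V1 to V12:
  P1: V1 <- V8 -> V4 -> V12
  P2: V1 <- V5 -> V12
  P3: V1 <- V2 -> V4 -> V12
  P4: V1 <- V11 -> V4 -> V12
  P5: V1 <- V4 -> V12
The empty set is not sufficient: P1 (V1 <- V8 -> V4 -> V12) has no collider blocking it and no conditioned non-collider, so it is open.
Try {V4, V5}:
  P1: blocked at chain node V4 ∈ conditioning set.
  P2: blocked at fork node V5 ∈ conditioning set.
  P3: blocked at chain node V4 ∈ conditioning set.
  P4: blocked at chain node V4 ∈ conditioning set.
  P5: blocked at fork node V4 ∈ conditioning set.
{V4, V5} contains no descendant of V1 and blocks every backdoor path.
Every element of {V4, V5} is needed (dropping V4 leaves P1 open; dropping V5 leaves P2 open), so no proper subset is valid.
Among all size-2 subsets of the eligible variables, only {V4, V5} blocks every backdoor path, so it is the unique smallest valid adjustment set.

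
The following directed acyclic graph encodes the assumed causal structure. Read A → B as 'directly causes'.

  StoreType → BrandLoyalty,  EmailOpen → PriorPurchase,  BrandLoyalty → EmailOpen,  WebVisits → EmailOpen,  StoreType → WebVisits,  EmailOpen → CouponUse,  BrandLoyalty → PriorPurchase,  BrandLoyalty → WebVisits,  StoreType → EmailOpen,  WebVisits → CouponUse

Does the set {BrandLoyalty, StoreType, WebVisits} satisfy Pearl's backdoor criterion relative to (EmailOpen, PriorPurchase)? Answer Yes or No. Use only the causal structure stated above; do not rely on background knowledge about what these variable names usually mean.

Backdoor paths from EmailOpen to PriorPurchase (paths whose first edge points into EmailOpen):
  P1: EmailOpen <- StoreType -> BrandLoyalty -> PriorPurchase
  P2: EmailOpen <- StoreType -> WebVisits <- BrandLoyalty -> PriorPurchase
  P3: EmailOpen <- BrandLoyalty -> PriorPurchase
  P4: EmailOpen <- WebVisits <- StoreType -> BrandLoyalty -> PriorPurchase
  P5: EmailOpen <- WebVisits <- BrandLoyalty -> PriorPurchase
Condition 1 (no descendant of EmailOpen in the set): holds — descendants of EmailOpen are {CouponUse, PriorPurchase}; none are in {BrandLoyalty, StoreType, WebVisits}.
Condition 2 (every backdoor path blocked by {BrandLoyalty, StoreType, WebVisits}):
  P1: blocked at fork node StoreType ∈ conditioning set.
  P2: blocked at fork node StoreType ∈ conditioning set.
  P3: blocked at fork node BrandLoyalty ∈ conditioning set.
  P4: blocked at chain node WebVisits ∈ conditioning set.
  P5: blocked at chain node WebVisits ∈ conditioning set.
{BrandLoyalty, StoreType, WebVisits} satisfies the backdoor criterion.

Yes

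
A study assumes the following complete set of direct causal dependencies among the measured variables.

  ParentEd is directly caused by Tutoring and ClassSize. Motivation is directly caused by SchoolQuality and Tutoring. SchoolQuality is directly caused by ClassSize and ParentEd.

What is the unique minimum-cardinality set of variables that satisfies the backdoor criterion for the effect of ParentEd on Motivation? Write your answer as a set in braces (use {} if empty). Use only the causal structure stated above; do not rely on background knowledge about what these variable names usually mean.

{ClassSize, Tutoring}

Variables eligible for adjustment (non-descendants of ParentEd, excluding ParentEd and Motivation): {ClassSize, Tutoring}.
Backdoor paths from ParentEd to Motivation:
  P1: ParentEd <- ClassSize -> SchoolQuality -> Motivation
  P2: ParentEd <- Tutoring -> Motivation
The empty set is not sufficient: P1 (ParentEd <- ClassSize -> SchoolQuality -> Motivation) has no collider blocking it and no conditioned non-collider, so it is open.
Try {ClassSize, Tutoring}:
  P1: blocked at fork node ClassSize ∈ conditioning set.
  P2: blocked at fork node Tutoring ∈ conditioning set.
{ClassSize, Tutoring} contains no descendant of ParentEd and blocks every backdoor path.
Every element of {ClassSize, Tutoring} is needed (dropping ClassSize leaves P1 open; dropping Tutoring leaves P2 open), so no proper subset is valid.
Among all size-2 subsets of the eligible variables, only {ClassSize, Tutoring} blocks every backdoor path, so it is the unique smallest valid adjustment set.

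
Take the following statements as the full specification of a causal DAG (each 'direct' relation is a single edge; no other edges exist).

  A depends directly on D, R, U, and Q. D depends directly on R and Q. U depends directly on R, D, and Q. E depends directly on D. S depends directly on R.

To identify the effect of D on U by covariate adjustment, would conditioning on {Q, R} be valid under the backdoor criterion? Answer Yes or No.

Backdoor paths from D to U (paths whose first edge points into D):
  P1: D <- R -> U
  P2: D <- R -> A <- Q -> U
  P3: D <- R -> A <- U
  P4: D <- Q -> U
  P5: D <- Q -> A <- R -> U
  P6: D <- Q -> A <- U
Condition 1 (no descendant of D in the set): holds — descendants of D are {A, E, U}; none are in {Q, R}.
Condition 2 (every backdoor path blocked by {Q, R}):
  P1: blocked at fork node R ∈ conditioning set.
  P2: blocked at fork node R ∈ conditioning set.
  P3: blocked at fork node R ∈ conditioning set.
  P4: blocked at fork node Q ∈ conditioning set.
  P5: blocked at fork node Q ∈ conditioning set.
  P6: blocked at fork node Q ∈ conditioning set.
{Q, R} satisfies the backdoor criterion.

Yes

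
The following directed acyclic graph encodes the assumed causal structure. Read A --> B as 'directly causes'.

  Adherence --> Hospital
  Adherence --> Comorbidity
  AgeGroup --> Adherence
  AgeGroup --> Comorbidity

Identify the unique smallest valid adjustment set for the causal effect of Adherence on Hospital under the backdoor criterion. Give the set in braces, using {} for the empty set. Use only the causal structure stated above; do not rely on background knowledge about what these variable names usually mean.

{}

Variables eligible for adjustment (non-descendants of Adherence, excluding Adherence and Hospital): {AgeGroup}.
Backdoor paths from Adherence to Hospital:
  (none)
With no backdoor paths the empty set already satisfies the criterion, and it is trivially minimal.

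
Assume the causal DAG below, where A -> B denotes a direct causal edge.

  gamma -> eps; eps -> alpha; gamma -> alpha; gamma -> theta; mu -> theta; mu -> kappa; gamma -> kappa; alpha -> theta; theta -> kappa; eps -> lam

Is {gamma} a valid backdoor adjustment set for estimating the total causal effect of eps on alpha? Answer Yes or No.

Backdoor paths from eps to alpha (paths whose first edge points into eps):
  P1: eps <- gamma -> alpha
  P2: eps <- gamma -> theta <- alpha
  P3: eps <- gamma -> kappa <- mu -> theta <- alpha
  P4: eps <- gamma -> kappa <- theta <- alpha
Condition 1 (no descendant of eps in the set): holds — descendants of eps are {alpha, kappa, lam, theta}; none are in {gamma}.
Condition 2 (every backdoor path blocked by {gamma}):
  P1: blocked at fork node gamma ∈ conditioning set.
  P2: blocked at fork node gamma ∈ conditioning set.
  P3: blocked at fork node gamma ∈ conditioning set.
  P4: blocked at fork node gamma ∈ conditioning set.
{gamma} satisfies the backdoor criterion.

Yes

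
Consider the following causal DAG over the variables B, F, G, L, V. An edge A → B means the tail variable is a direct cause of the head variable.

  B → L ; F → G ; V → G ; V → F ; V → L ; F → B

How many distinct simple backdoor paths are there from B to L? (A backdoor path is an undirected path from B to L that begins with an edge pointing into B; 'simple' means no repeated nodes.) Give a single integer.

A backdoor path from B to L is any simple undirected path whose first edge points into B (i.e. leaves B via a parent).
Parents of B: {F}.
Enumerating:
  P1: B <- F <- V -> L
  P2: B <- F -> G <- V -> L
That exhausts the simple backdoor paths. Count: 2.

2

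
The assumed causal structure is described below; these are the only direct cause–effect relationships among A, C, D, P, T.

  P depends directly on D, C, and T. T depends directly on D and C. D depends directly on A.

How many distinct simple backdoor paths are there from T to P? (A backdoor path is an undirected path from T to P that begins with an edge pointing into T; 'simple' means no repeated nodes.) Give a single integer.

2

A backdoor path from T to P is any simple undirected path whose first edge points into T (i.e. leaves T via a parent).
Parents of T: {C, D}.
Enumerating:
  P1: T <- D -> P
  P2: T <- C -> P
That exhausts the simple backdoor paths. Count: 2.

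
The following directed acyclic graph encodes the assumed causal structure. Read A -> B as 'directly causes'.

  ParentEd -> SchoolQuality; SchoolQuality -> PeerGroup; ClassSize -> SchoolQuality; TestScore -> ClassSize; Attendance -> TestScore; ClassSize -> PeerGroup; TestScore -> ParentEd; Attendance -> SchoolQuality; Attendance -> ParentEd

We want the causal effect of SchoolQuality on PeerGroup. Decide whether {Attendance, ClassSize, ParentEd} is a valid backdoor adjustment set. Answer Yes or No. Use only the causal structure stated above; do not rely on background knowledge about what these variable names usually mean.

Yes

Backdoor paths from SchoolQuality to PeerGroup (paths whose first edge points into SchoolQuality):
  P1: SchoolQuality <- Attendance -> TestScore -> ClassSize -> PeerGroup
  P2: SchoolQuality <- Attendance -> ParentEd <- TestScore -> ClassSize -> PeerGroup
  P3: SchoolQuality <- ParentEd <- Attendance -> TestScore -> ClassSize -> PeerGroup
  P4: SchoolQuality <- ParentEd <- TestScore -> ClassSize -> PeerGroup
  P5: SchoolQuality <- ClassSize -> PeerGroup
Condition 1 (no descendant of SchoolQuality in the set): holds — descendants of SchoolQuality are {PeerGroup}; none are in {Attendance, ClassSize, ParentEd}.
Condition 2 (every backdoor path blocked by {Attendance, ClassSize, ParentEd}):
  P1: blocked at fork node Attendance ∈ conditioning set.
  P2: blocked at fork node Attendance ∈ conditioning set.
  P3: blocked at chain node ParentEd ∈ conditioning set.
  P4: blocked at chain node ParentEd ∈ conditioning set.
  P5: blocked at fork node ClassSize ∈ conditioning set.
{Attendance, ClassSize, ParentEd} satisfies the backdoor criterion.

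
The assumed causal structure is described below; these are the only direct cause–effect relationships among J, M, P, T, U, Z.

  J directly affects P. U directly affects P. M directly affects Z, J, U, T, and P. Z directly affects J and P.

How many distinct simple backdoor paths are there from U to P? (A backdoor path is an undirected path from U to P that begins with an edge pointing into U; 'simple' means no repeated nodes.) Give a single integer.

5

A backdoor path from U to P is any simple undirected path whose first edge points into U (i.e. leaves U via a parent).
Parents of U: {M}.
Enumerating:
  P1: U <- M -> Z -> J -> P
  P2: U <- M -> Z -> P
  P3: U <- M -> J <- Z -> P
  P4: U <- M -> J -> P
  P5: U <- M -> P
That exhausts the simple backdoor paths. Count: 5.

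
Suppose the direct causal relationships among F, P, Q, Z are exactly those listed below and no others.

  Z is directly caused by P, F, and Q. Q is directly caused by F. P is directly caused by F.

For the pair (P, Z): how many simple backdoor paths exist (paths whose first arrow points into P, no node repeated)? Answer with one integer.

A backdoor path from P to Z is any simple undirected path whose first edge points into P (i.e. leaves P via a parent).
Parents of P: {F}.
Enumerating:
  P1: P <- F -> Q -> Z
  P2: P <- F -> Z
That exhausts the simple backdoor paths. Count: 2.

2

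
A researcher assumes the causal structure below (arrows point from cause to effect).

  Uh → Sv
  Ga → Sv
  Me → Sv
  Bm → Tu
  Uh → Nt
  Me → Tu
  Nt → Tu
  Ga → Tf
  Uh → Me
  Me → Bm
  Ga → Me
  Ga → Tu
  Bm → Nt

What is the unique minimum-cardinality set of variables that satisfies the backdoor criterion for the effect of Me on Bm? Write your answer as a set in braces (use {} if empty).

Variables eligible for adjustment (non-descendants of Me, excluding Me and Bm): {Ga, Tf, Uh}.
Backdoor paths from Me to Bm:
  P1: Me <- Ga -> Sv <- Uh -> Nt <- Bm
  P2: Me <- Ga -> Sv <- Uh -> Nt -> Tu <- Bm
  P3: Me <- Ga -> Tu <- Bm
  P4: Me <- Ga -> Tu <- Nt <- Bm
  P5: Me <- Uh -> Sv <- Ga -> Tu <- Bm
  P6: Me <- Uh -> Sv <- Ga -> Tu <- Nt <- Bm
  P7: Me <- Uh -> Nt <- Bm
  P8: Me <- Uh -> Nt -> Tu <- Bm
Each backdoor path contains an unconditioned collider, so every path is already blocked with the empty conditioning set:
  P1: blocked at collider Sv (neither it nor any descendant is in the conditioning set).
  P2: blocked at collider Sv (neither it nor any descendant is in the conditioning set).
  P3: blocked at collider Tu (neither it nor any descendant is in the conditioning set).
  P4: blocked at collider Tu (neither it nor any descendant is in the conditioning set).
  P5: blocked at collider Sv (neither it nor any descendant is in the conditioning set).
  P6: blocked at collider Sv (neither it nor any descendant is in the conditioning set).
  P7: blocked at collider Nt (neither it nor any descendant is in the conditioning set).
  P8: blocked at collider Tu (neither it nor any descendant is in the conditioning set).
The empty set is therefore the unique smallest valid set.

{}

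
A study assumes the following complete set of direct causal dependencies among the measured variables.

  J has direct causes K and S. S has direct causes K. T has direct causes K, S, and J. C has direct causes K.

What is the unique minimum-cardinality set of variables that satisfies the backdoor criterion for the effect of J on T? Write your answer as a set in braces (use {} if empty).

Variables eligible for adjustment (non-descendants of J, excluding J and T): {C, K, S}.
Backdoor paths from J to T:
  P1: J <- K -> S -> T
  P2: J <- K -> T
  P3: J <- S <- K -> T
  P4: J <- S -> T
The empty set is not sufficient: P1 (J <- K -> S -> T) has no collider blocking it and no conditioned non-collider, so it is open.
Try {K, S}:
  P1: blocked at fork node K ∈ conditioning set.
  P2: blocked at fork node K ∈ conditioning set.
  P3: blocked at chain node S ∈ conditioning set.
  P4: blocked at fork node S ∈ conditioning set.
{K, S} contains no descendant of J and blocks every backdoor path.
Every element of {K, S} is needed (dropping K leaves P2 open; dropping S leaves P4 open), so no proper subset is valid.
Among all size-2 subsets of the eligible variables, only {K, S} blocks every backdoor path, so it is the unique smallest valid adjustment set.

{K, S}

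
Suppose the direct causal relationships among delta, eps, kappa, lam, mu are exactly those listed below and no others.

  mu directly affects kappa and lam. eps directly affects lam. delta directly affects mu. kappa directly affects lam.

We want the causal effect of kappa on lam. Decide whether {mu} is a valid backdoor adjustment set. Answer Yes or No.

Backdoor paths from kappa to lam (paths whose first edge points into kappa):
  P1: kappa <- mu -> lam
Condition 1 (no descendant of kappa in the set): holds — descendants of kappa are {lam}; none are in {mu}.
Condition 2 (every backdoor path blocked by {mu}):
  P1: blocked at fork node mu ∈ conditioning set.
{mu} satisfies the backdoor criterion.

Yes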